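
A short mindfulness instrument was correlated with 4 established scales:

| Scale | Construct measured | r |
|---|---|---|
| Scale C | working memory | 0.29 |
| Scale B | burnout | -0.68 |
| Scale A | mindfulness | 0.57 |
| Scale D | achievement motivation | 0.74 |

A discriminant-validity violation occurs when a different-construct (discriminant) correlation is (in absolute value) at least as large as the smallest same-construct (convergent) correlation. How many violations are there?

2

Convergent (same construct = mindfulness): Scale A.
Smallest convergent = 0.57. Discriminant |r|: 0.29, 0.68, 0.74; count ≥ 0.57 → 2.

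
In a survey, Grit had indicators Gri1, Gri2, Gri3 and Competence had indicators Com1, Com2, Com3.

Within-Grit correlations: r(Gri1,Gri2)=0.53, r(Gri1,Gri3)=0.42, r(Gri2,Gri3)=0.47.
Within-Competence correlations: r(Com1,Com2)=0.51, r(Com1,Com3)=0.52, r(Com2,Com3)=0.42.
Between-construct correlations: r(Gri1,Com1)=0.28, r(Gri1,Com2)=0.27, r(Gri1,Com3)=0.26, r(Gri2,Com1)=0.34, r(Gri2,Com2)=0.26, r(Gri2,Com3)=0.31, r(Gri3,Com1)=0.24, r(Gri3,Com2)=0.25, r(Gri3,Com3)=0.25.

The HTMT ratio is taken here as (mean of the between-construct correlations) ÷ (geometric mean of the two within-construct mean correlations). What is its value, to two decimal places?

0.57

Mean heterotrait r = 2.46/9 = 0.2733.
Mean within-Gri = 1.42/3 = 0.4733; mean within-Com = 1.45/3 = 0.4833.
Geometric mean = √(0.4733 × 0.4833) = 0.4783.
HTMT = 0.2733 / 0.4783 = 0.57.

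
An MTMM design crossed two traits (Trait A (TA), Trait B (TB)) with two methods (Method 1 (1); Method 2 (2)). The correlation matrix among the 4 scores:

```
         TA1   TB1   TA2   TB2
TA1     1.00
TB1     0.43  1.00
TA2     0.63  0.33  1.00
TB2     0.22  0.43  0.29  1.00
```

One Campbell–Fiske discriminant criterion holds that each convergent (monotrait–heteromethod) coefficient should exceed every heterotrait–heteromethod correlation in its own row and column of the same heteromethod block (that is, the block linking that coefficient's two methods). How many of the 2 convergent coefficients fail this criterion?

Checking each validity diagonal entry against its comparison values:
TA (methods 1·2): 0.63 vs {0.22, 0.33} → pass.
TB (methods 1·2): 0.43 vs {0.33, 0.22} → pass.
0 of 2 fail.

0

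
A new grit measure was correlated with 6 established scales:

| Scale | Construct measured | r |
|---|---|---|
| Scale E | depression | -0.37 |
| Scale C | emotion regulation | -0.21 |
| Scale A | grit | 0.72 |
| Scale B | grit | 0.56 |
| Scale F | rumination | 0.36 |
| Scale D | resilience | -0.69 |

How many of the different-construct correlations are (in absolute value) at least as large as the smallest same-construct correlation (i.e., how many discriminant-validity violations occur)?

Convergent (same construct = grit): Scale A, Scale B.
Smallest convergent = 0.56. Discriminant |r|: 0.37, 0.21, 0.36, 0.69; count ≥ 0.56 → 1.

1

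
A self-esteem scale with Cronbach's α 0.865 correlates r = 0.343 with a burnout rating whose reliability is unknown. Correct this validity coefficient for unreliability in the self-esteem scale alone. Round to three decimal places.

Single correction: r_c = r_obs / √r_xx = 0.343 / √0.865 = 0.343 / 0.9301 ≈ 0.369.

0.369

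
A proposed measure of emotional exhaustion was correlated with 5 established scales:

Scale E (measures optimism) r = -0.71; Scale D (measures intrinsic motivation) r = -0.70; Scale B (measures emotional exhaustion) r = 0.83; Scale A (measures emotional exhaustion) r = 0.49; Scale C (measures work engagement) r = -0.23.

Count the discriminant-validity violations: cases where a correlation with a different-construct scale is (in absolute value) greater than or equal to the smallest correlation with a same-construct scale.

Convergent (same construct = emotional exhaustion): Scale B, Scale A.
Smallest convergent = 0.49. Discriminant |r|: 0.71, 0.70, 0.23; count ≥ 0.49 → 2.

2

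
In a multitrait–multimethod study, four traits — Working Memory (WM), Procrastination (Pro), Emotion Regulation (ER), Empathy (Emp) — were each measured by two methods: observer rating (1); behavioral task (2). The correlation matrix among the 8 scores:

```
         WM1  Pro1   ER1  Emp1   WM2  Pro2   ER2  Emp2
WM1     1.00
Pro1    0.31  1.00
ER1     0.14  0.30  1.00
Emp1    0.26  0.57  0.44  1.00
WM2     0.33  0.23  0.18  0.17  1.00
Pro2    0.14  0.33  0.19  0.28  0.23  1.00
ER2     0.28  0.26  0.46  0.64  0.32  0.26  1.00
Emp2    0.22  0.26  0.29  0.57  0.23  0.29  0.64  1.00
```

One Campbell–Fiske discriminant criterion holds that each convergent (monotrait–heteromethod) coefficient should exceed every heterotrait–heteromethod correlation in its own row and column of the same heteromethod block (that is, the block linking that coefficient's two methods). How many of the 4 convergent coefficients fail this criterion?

2

Each convergent coefficient versus the relevant comparison correlations:
WM (methods 1·2): 0.33 vs {0.14, 0.23, 0.28, 0.18, 0.22, 0.17} → pass.
Pro (methods 1·2): 0.33 vs {0.23, 0.14, 0.26, 0.19, 0.26, 0.28} → pass.
ER (methods 1·2): 0.46 vs {0.18, 0.28, 0.19, 0.26, 0.29, 0.64} → fail.
Emp (methods 1·2): 0.57 vs {0.17, 0.22, 0.28, 0.26, 0.64, 0.29} → fail.
2 of 4 fail.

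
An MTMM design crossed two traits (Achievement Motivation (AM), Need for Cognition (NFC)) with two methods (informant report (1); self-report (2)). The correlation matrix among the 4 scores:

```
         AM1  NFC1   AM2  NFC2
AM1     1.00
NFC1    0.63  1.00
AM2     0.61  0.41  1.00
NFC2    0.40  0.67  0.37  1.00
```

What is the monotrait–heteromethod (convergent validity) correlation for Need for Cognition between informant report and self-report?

Same trait (NFC), different methods: r(NFC1, NFC2) = 0.67.

0.67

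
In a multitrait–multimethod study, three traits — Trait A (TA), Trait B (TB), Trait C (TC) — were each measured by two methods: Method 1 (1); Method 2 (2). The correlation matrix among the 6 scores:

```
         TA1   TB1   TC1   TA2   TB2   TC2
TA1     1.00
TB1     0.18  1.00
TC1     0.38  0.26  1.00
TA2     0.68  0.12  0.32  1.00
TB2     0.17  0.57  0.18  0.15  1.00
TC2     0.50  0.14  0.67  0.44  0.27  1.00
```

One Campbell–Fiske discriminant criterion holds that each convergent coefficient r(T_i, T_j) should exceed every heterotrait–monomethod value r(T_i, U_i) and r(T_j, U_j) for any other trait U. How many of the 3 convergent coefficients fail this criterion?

0

Each convergent coefficient versus the relevant comparison correlations:
TA (methods 1·2): 0.68 vs {0.18, 0.15, 0.38, 0.44} → pass.
TB (methods 1·2): 0.57 vs {0.18, 0.15, 0.26, 0.27} → pass.
TC (methods 1·2): 0.67 vs {0.38, 0.44, 0.26, 0.27} → pass.
0 of 3 fail.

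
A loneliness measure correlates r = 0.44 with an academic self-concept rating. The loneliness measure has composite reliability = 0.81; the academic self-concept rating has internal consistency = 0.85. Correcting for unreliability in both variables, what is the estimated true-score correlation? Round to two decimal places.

0.53

r_true = r_obs / √(r_xx · r_yy) = 0.44 / √(0.81 × 0.85) = 0.44 / √0.6885 = 0.44 / 0.8298 ≈ 0.53.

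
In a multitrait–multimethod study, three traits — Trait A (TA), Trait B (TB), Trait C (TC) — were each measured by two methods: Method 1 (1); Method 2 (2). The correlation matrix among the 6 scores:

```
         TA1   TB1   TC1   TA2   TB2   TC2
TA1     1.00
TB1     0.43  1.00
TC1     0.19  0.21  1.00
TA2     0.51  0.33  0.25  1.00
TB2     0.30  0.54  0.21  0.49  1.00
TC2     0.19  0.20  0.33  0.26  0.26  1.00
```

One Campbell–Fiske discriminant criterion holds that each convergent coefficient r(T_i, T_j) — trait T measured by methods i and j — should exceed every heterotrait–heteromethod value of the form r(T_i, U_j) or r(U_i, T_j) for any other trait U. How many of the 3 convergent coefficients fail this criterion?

0

Convergent coefficients and their comparison sets:
TA (methods 1·2): 0.51 vs {0.30, 0.33, 0.19, 0.25} → pass.
TB (methods 1·2): 0.54 vs {0.33, 0.30, 0.20, 0.21} → pass.
TC (methods 1·2): 0.33 vs {0.25, 0.19, 0.21, 0.20} → pass.
0 of 3 fail.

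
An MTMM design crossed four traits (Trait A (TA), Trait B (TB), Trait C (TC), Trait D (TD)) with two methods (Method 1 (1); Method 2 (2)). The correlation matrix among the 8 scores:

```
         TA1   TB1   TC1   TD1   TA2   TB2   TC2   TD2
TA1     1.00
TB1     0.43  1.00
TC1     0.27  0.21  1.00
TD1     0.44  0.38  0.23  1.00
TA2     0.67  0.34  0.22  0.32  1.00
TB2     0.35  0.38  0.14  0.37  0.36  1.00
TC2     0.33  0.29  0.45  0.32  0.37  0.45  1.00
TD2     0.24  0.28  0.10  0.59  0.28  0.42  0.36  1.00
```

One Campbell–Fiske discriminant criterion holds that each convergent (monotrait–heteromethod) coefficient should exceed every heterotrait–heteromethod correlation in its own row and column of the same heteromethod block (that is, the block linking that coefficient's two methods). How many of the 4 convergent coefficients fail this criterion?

0

Each convergent coefficient versus the relevant comparison correlations:
TA (methods 1·2): 0.67 vs {0.35, 0.34, 0.33, 0.22, 0.24, 0.32} → pass.
TB (methods 1·2): 0.38 vs {0.34, 0.35, 0.29, 0.14, 0.28, 0.37} → pass.
TC (methods 1·2): 0.45 vs {0.22, 0.33, 0.14, 0.29, 0.10, 0.32} → pass.
TD (methods 1·2): 0.59 vs {0.32, 0.24, 0.37, 0.28, 0.32, 0.10} → pass.
0 of 4 fail.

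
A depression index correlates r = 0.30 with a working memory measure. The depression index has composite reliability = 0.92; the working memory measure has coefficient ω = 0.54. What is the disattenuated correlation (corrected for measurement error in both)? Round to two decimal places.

0.43

r_true = r_obs / √(r_xx · r_yy) = 0.30 / √(0.92 × 0.54) = 0.30 / √0.4968 = 0.30 / 0.7048 ≈ 0.43.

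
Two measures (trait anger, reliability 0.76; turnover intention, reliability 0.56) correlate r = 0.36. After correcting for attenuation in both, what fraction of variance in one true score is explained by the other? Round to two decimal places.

0.30

Disattenuated r = 0.36 / √(0.76 × 0.56) = 0.36 / 0.6524 = 0.5518.
Shared true-score variance = 0.5518² = 0.3045 ≈ 0.30.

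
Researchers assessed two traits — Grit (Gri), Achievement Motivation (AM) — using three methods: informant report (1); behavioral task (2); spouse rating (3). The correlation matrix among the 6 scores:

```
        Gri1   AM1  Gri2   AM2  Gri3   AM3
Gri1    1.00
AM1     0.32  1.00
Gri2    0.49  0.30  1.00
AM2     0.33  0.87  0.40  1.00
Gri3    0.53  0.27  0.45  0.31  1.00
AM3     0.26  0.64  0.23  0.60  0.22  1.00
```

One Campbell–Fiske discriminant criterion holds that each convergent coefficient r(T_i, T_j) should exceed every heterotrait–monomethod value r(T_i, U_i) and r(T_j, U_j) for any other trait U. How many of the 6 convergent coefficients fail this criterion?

0

Each convergent coefficient versus the relevant comparison correlations:
Gri (methods 1·2): 0.49 vs {0.32, 0.40} → pass.
Gri (methods 1·3): 0.53 vs {0.32, 0.22} → pass.
Gri (methods 2·3): 0.45 vs {0.40, 0.22} → pass.
AM (methods 1·2): 0.87 vs {0.32, 0.40} → pass.
AM (methods 1·3): 0.64 vs {0.32, 0.22} → pass.
AM (methods 2·3): 0.60 vs {0.40, 0.22} → pass.
0 of 6 fail.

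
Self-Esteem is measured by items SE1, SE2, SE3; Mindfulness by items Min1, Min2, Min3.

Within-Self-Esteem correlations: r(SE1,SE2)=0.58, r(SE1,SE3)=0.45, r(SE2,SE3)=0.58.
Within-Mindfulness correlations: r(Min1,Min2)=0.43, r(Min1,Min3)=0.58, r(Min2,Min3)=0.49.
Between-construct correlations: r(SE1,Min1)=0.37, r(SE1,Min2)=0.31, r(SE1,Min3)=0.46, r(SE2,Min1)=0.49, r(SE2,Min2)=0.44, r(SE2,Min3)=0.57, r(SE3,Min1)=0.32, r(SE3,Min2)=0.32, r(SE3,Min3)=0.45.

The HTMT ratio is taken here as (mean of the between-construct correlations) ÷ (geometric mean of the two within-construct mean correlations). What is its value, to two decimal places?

0.80

Mean heterotrait r = 3.73/9 = 0.4144.
Mean within-SE = 1.61/3 = 0.5367; mean within-Min = 1.50/3 = 0.5000.
Geometric mean = √(0.5367 × 0.5000) = 0.5180.
HTMT = 0.4144 / 0.5180 = 0.80.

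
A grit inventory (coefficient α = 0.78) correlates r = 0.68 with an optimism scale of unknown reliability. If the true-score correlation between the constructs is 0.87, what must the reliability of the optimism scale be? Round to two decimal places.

0.78

r_true = r_obs / √(r_xx · r_yy) ⇒ 0.87 = 0.68 / √(0.78 · r_yy).
√(0.78 · r_yy) = 0.68 / 0.87 = 0.7816; 0.78 · r_yy = 0.6109; r_yy = 0.6109 / 0.78 ≈ 0.78.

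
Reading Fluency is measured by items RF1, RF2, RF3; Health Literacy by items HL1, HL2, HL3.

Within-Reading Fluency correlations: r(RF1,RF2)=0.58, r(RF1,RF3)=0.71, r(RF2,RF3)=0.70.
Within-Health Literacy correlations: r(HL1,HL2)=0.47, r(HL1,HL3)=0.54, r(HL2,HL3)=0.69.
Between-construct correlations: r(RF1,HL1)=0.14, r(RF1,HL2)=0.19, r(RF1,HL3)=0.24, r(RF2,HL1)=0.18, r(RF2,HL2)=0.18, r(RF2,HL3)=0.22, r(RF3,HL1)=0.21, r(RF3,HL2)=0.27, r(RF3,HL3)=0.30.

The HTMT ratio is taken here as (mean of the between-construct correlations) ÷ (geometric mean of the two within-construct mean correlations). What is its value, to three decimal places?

0.350

Mean between = 1.93/9 = 0.2144.
Mean within-RF = 1.99/3 = 0.6633; mean within-HL = 1.70/3 = 0.5667.
Geometric mean = √(0.6633 × 0.5667) = 0.6131.
HTMT = 0.2144 / 0.6131 = 0.350.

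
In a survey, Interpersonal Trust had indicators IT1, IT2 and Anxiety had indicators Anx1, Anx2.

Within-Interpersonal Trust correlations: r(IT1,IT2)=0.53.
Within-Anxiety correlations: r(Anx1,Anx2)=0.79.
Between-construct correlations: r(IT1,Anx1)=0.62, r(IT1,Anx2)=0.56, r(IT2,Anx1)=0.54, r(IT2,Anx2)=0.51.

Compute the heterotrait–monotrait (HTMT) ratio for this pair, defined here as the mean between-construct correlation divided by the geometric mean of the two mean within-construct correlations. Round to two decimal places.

Mean heterotrait r = 2.23/4 = 0.5575.
Mean within-IT = 0.53/1 = 0.5300; mean within-Anx = 0.79/1 = 0.7900.
Geometric mean = √(0.5300 × 0.7900) = 0.6471.
HTMT = 0.5575 / 0.6471 = 0.86.

0.86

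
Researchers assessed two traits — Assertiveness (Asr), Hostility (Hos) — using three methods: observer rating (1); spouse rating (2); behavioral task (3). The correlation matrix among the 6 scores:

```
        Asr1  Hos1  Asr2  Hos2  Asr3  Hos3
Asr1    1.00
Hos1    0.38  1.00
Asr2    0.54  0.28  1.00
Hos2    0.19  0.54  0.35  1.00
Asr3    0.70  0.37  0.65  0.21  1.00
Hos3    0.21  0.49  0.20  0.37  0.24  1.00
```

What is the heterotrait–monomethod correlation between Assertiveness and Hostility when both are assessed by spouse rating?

Different traits, same method: r(Asr2, Hos2) = 0.35.

0.35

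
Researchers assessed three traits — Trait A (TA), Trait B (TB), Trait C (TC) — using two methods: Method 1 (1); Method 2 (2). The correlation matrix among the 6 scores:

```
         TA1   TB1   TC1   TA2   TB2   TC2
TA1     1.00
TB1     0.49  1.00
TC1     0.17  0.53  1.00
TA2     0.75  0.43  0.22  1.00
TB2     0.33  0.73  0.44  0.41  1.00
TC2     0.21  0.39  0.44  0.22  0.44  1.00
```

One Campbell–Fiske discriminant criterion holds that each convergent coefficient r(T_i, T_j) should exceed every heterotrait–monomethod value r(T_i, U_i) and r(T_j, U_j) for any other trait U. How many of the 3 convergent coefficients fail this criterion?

1

Each convergent coefficient versus the relevant comparison correlations:
TA (methods 1·2): 0.75 vs {0.49, 0.41, 0.17, 0.22} → pass.
TB (methods 1·2): 0.73 vs {0.49, 0.41, 0.53, 0.44} → pass.
TC (methods 1·2): 0.44 vs {0.17, 0.22, 0.53, 0.44} → fail.
1 of 3 fail.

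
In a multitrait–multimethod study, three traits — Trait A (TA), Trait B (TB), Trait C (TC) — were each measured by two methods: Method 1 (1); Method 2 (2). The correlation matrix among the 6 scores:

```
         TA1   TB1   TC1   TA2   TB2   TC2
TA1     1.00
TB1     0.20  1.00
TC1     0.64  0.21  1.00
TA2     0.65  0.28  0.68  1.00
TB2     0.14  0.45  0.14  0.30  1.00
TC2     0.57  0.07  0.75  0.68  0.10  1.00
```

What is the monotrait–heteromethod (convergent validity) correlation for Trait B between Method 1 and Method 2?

Same trait (TB), different methods: r(TB1, TB2) = 0.45.

0.45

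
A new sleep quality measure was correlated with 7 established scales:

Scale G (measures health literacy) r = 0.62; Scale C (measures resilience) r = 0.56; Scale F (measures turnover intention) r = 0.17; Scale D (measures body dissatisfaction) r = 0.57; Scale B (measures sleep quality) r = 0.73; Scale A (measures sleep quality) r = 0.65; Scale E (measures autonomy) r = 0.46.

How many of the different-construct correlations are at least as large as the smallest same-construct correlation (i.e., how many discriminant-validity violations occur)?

0

Convergent (same construct = sleep quality): Scale B, Scale A.
Smallest convergent = 0.65. Discriminant values: 0.62, 0.56, 0.17, 0.57, 0.46; count ≥ 0.65 → 0.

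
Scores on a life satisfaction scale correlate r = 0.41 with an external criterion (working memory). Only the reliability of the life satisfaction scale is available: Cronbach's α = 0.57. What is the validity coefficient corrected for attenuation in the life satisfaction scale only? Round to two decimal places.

Single correction: r_c = r_obs / √r_xx = 0.41 / √0.57 = 0.41 / 0.7550 ≈ 0.54.

0.54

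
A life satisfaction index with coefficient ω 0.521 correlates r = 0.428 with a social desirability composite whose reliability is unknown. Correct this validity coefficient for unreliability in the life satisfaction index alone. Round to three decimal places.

0.593

Single correction: r_c = r_obs / √r_xx = 0.428 / √0.521 = 0.428 / 0.7218 ≈ 0.593.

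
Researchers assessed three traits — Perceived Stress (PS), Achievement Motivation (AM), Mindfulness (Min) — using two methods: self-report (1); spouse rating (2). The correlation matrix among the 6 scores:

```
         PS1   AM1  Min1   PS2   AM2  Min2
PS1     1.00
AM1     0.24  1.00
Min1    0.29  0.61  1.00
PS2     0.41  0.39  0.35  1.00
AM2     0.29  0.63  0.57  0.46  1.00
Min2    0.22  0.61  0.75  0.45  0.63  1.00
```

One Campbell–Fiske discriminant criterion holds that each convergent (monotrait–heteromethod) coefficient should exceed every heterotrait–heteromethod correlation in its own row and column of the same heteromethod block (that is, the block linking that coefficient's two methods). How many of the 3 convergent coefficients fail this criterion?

Each convergent coefficient versus the relevant comparison correlations:
PS (methods 1·2): 0.41 vs {0.29, 0.39, 0.22, 0.35} → pass.
AM (methods 1·2): 0.63 vs {0.39, 0.29, 0.61, 0.57} → pass.
Min (methods 1·2): 0.75 vs {0.35, 0.22, 0.57, 0.61} → pass.
0 of 3 fail.

0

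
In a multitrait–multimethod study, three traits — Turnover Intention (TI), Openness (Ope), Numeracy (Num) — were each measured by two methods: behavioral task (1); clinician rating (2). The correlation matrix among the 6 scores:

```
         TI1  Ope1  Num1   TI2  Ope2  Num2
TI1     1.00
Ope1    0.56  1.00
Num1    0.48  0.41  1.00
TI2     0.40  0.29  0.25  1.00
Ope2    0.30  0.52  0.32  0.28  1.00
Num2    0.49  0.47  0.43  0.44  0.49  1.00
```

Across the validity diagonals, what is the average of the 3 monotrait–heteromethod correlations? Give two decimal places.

Convergent values: 0.40, 0.52, 0.43; mean = 1.35/3 = 0.45.

0.45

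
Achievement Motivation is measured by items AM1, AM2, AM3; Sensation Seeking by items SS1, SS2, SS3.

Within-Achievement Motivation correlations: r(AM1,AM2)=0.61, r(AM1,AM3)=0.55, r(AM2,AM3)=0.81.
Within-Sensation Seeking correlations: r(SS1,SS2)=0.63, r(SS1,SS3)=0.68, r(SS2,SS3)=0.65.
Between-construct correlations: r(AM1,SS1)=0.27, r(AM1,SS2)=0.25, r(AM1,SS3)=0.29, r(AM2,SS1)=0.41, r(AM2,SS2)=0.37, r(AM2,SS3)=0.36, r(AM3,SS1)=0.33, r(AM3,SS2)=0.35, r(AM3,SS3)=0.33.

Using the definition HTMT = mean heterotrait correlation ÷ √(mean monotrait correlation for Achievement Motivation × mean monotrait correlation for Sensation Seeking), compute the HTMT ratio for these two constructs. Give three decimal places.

Between-construct mean = 2.96/9 = 0.3289.
Mean within-AM = 1.97/3 = 0.6567; mean within-SS = 1.96/3 = 0.6533.
Geometric mean = √(0.6567 × 0.6533) = 0.6550.
HTMT = 0.3289 / 0.6550 = 0.502.

0.502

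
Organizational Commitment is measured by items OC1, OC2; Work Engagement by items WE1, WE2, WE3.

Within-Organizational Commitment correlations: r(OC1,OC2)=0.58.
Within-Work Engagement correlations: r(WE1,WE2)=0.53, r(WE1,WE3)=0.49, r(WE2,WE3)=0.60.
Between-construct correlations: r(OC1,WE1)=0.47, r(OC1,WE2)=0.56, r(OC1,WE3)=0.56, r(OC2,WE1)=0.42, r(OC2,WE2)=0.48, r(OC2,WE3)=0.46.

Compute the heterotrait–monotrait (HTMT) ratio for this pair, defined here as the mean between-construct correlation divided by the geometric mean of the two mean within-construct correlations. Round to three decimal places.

Between-construct mean = 2.95/6 = 0.4917.
Mean within-OC = 0.58/1 = 0.5800; mean within-WE = 1.62/3 = 0.5400.
Geometric mean = √(0.5800 × 0.5400) = 0.5596.
HTMT = 0.4917 / 0.5596 = 0.879.

0.879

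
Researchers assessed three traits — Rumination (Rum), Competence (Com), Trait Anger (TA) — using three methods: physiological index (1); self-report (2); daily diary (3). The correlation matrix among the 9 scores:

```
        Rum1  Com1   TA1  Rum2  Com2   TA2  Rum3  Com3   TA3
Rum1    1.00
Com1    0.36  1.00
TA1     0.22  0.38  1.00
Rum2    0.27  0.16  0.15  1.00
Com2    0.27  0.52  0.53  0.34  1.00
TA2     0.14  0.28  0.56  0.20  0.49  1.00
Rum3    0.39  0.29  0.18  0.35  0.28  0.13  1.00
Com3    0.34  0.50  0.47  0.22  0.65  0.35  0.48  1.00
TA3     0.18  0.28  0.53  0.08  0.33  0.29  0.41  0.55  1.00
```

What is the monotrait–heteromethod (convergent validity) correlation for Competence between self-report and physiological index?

Same trait (Com), different methods: r(Com2, Com1) = 0.52.

0.52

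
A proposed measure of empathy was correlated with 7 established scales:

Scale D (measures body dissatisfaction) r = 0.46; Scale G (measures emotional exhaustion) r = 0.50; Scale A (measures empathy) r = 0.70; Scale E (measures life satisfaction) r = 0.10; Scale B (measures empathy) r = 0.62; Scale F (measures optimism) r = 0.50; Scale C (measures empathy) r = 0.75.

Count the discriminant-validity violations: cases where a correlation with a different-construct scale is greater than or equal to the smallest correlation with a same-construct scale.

Convergent (same construct = empathy): Scale A, Scale B, Scale C.
Smallest convergent = 0.62. Discriminant values: 0.46, 0.50, 0.10, 0.50; count ≥ 0.62 → 0.

0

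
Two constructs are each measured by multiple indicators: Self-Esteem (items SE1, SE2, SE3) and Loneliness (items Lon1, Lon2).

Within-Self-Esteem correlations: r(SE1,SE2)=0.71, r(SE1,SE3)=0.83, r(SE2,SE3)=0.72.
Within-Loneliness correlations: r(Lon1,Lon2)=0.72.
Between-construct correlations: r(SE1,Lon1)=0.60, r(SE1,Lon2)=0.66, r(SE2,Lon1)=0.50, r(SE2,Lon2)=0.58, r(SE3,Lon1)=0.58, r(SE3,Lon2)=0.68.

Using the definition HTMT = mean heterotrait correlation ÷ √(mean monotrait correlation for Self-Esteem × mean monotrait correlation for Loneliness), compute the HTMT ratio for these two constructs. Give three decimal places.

0.815

Between-construct mean = 3.60/6 = 0.6000.
Mean within-SE = 2.26/3 = 0.7533; mean within-Lon = 0.72/1 = 0.7200.
Geometric mean = √(0.7533 × 0.7200) = 0.7365.
HTMT = 0.6000 / 0.7365 = 0.815.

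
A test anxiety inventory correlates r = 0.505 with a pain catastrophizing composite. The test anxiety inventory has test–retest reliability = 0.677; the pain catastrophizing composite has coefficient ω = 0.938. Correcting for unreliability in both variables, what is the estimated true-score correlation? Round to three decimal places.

0.634

r_true = r_obs / √(r_xx · r_yy) = 0.505 / √(0.677 × 0.938) = 0.505 / √0.635026 = 0.505 / 0.7969 ≈ 0.634.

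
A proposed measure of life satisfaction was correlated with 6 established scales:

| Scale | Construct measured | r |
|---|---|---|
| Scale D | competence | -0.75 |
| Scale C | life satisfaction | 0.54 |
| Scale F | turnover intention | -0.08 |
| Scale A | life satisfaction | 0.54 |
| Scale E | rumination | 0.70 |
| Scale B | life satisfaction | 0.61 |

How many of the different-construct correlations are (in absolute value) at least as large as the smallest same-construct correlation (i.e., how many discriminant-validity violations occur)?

Convergent (same construct = life satisfaction): Scale C, Scale A, Scale B.
Smallest convergent = 0.54. Discriminant |r|: 0.75, 0.08, 0.70; count ≥ 0.54 → 2.

2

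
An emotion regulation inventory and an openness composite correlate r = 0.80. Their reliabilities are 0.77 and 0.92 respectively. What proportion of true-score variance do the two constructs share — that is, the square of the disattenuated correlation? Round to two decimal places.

Disattenuated r = 0.80 / √(0.77 × 0.92) = 0.80 / 0.8417 = 0.9505.
Shared true-score variance = 0.9505² = 0.9035 ≈ 0.90.

0.90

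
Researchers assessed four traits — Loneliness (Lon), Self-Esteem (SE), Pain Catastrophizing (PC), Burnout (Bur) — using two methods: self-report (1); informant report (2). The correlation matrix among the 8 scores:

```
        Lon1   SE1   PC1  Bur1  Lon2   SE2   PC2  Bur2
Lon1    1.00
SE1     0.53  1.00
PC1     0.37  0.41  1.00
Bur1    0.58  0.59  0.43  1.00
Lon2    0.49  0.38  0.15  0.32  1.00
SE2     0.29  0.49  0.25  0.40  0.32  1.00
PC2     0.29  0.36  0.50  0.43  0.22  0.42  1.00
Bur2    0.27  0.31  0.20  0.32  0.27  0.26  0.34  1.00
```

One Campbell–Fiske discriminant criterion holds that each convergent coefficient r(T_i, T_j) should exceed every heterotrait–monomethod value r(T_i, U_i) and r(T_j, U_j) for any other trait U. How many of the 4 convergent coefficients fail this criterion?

Each convergent coefficient versus the relevant comparison correlations:
Lon (methods 1·2): 0.49 vs {0.53, 0.32, 0.37, 0.22, 0.58, 0.27} → fail.
SE (methods 1·2): 0.49 vs {0.53, 0.32, 0.41, 0.42, 0.59, 0.26} → fail.
PC (methods 1·2): 0.50 vs {0.37, 0.22, 0.41, 0.42, 0.43, 0.34} → pass.
Bur (methods 1·2): 0.32 vs {0.58, 0.27, 0.59, 0.26, 0.43, 0.34} → fail.
3 of 4 fail.

3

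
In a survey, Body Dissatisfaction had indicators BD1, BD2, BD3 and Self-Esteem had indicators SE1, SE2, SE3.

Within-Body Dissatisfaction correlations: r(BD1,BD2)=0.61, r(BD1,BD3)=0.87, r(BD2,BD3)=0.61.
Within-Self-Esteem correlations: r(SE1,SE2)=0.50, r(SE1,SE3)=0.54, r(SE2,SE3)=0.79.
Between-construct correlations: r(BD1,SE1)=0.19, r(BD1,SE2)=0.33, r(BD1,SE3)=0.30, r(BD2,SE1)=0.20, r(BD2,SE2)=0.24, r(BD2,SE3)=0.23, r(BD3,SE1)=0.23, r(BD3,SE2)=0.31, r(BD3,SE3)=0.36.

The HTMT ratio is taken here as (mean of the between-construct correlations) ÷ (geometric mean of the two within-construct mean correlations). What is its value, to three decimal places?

0.407

Between-construct mean = 2.39/9 = 0.2656.
Mean within-BD = 2.09/3 = 0.6967; mean within-SE = 1.83/3 = 0.6100.
Geometric mean = √(0.6967 × 0.6100) = 0.6519.
HTMT = 0.2656 / 0.6519 = 0.407.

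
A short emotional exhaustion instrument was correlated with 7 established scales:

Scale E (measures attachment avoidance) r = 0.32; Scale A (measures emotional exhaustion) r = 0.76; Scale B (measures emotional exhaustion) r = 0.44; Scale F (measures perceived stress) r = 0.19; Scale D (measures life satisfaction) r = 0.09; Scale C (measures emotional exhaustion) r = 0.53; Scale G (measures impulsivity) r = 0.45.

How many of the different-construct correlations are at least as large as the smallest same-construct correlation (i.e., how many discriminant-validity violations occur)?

1

Convergent (same construct = emotional exhaustion): Scale A, Scale B, Scale C.
Smallest convergent = 0.44. Discriminant values: 0.32, 0.19, 0.09, 0.45; count ≥ 0.44 → 1.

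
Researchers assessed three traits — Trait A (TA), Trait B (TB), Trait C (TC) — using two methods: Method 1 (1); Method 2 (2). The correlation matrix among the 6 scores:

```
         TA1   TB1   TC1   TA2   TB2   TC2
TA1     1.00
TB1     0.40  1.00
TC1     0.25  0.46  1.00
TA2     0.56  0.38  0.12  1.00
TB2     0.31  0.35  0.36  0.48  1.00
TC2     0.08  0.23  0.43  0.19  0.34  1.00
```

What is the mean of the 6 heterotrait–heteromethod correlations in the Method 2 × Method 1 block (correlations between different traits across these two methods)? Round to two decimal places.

HTHM values (method 2 × method 1): 0.38, 0.12, 0.31, 0.36, 0.08, 0.23; mean = 1.48/6 = 0.25.

0.25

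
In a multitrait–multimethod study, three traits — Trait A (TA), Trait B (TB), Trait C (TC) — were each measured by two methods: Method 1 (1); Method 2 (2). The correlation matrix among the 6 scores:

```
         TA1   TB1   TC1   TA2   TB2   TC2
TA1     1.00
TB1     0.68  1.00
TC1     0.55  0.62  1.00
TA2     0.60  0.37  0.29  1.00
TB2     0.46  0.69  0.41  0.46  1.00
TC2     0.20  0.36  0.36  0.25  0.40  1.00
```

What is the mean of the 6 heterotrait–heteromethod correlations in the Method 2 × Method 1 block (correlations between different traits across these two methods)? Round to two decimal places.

HTHM values (method 2 × method 1): 0.37, 0.29, 0.46, 0.41, 0.20, 0.36; mean = 2.09/6 = 0.35.

0.35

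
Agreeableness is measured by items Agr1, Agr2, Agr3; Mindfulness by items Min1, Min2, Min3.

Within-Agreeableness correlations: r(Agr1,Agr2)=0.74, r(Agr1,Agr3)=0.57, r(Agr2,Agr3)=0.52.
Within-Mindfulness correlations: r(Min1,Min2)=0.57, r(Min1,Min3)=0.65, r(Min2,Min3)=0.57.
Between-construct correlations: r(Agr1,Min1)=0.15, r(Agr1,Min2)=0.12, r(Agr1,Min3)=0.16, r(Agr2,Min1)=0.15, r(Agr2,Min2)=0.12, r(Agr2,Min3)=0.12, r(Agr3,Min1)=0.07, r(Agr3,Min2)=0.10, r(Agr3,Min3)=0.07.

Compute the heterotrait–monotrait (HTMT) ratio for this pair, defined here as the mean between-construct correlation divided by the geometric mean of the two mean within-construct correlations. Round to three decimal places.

0.195

Between-construct mean = 1.06/9 = 0.1178.
Mean within-Agr = 1.83/3 = 0.6100; mean within-Min = 1.79/3 = 0.5967.
Geometric mean = √(0.6100 × 0.5967) = 0.6033.
HTMT = 0.1178 / 0.6033 = 0.195.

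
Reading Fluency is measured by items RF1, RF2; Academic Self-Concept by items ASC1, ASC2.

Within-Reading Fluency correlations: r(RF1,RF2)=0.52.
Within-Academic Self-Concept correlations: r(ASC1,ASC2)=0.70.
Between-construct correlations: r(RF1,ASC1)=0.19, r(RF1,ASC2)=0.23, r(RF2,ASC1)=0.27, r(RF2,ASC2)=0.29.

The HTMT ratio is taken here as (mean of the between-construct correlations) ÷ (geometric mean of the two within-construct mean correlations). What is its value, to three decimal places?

Mean between = 0.98/4 = 0.2450.
Mean within-RF = 0.52/1 = 0.5200; mean within-ASC = 0.70/1 = 0.7000.
Geometric mean = √(0.5200 × 0.7000) = 0.6033.
HTMT = 0.2450 / 0.6033 = 0.406.

0.406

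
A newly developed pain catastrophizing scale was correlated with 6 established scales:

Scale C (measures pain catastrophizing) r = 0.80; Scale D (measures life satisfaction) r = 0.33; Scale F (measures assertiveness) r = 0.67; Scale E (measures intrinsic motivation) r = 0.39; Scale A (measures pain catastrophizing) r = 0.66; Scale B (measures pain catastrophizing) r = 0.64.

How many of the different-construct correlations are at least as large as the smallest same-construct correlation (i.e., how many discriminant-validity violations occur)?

1

Convergent (same construct = pain catastrophizing): Scale C, Scale A, Scale B.
Smallest convergent = 0.64. Discriminant values: 0.33, 0.67, 0.39; count ≥ 0.64 → 1.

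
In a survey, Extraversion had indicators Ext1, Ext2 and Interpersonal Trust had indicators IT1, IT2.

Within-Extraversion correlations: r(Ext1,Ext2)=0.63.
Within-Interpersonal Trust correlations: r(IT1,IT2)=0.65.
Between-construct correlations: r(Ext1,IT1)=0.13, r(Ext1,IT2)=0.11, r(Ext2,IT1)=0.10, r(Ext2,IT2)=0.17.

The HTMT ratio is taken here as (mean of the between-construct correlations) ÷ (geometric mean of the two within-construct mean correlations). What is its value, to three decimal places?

Between-construct mean = 0.51/4 = 0.1275.
Mean within-Ext = 0.63/1 = 0.6300; mean within-IT = 0.65/1 = 0.6500.
Geometric mean = √(0.6300 × 0.6500) = 0.6399.
HTMT = 0.1275 / 0.6399 = 0.199.

0.199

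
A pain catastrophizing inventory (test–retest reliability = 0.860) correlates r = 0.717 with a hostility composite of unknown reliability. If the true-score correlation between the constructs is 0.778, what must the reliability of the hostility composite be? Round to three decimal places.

r_true = r_obs / √(r_xx · r_yy) ⇒ 0.778 = 0.717 / √(0.860 · r_yy).
√(0.860 · r_yy) = 0.717 / 0.778 = 0.9216; 0.860 · r_yy = 0.8493; r_yy = 0.8493 / 0.860 ≈ 0.988.

0.988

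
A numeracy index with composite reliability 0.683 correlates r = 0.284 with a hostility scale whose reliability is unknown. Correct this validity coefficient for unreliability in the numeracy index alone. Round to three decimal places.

0.344

Single correction: r_c = r_obs / √r_xx = 0.284 / √0.683 = 0.284 / 0.8264 ≈ 0.344.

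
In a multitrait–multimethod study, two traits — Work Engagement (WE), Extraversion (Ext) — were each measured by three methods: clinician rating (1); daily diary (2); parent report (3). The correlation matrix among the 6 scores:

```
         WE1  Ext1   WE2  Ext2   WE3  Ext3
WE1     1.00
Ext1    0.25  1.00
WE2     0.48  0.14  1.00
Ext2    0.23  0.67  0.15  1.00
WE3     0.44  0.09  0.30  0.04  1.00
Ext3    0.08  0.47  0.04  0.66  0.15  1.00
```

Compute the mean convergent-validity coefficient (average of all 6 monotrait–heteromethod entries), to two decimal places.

0.50

Convergent values: 0.48, 0.44, 0.30, 0.67, 0.47, 0.66; mean = 3.02/6 = 0.50.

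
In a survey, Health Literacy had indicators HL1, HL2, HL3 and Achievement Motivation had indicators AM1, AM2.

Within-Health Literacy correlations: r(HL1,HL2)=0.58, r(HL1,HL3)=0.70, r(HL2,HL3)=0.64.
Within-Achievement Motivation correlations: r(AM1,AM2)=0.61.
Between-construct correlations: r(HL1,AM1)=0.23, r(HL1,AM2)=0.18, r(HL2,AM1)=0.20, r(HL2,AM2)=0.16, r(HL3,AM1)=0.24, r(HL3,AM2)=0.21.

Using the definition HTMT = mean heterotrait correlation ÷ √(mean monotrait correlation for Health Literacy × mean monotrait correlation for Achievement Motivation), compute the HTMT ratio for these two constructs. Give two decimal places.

0.33

Between-construct mean = 1.22/6 = 0.2033.
Mean within-HL = 1.92/3 = 0.6400; mean within-AM = 0.61/1 = 0.6100.
Geometric mean = √(0.6400 × 0.6100) = 0.6248.
HTMT = 0.2033 / 0.6248 = 0.33.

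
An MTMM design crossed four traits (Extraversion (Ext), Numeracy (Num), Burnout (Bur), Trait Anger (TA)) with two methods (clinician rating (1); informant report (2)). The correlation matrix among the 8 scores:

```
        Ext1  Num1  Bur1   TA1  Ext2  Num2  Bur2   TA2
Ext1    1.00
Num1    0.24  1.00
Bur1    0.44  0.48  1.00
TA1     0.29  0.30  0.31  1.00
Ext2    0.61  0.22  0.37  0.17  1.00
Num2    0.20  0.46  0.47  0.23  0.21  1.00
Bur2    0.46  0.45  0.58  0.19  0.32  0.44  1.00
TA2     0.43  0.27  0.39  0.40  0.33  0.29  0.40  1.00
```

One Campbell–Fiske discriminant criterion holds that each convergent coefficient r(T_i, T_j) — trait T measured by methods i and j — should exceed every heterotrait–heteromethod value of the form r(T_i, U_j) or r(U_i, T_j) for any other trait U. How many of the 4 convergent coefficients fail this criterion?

Each convergent coefficient versus the relevant comparison correlations:
Ext (methods 1·2): 0.61 vs {0.20, 0.22, 0.46, 0.37, 0.43, 0.17} → pass.
Num (methods 1·2): 0.46 vs {0.22, 0.20, 0.45, 0.47, 0.27, 0.23} → fail.
Bur (methods 1·2): 0.58 vs {0.37, 0.46, 0.47, 0.45, 0.39, 0.19} → pass.
TA (methods 1·2): 0.40 vs {0.17, 0.43, 0.23, 0.27, 0.19, 0.39} → fail.
2 of 4 fail.

2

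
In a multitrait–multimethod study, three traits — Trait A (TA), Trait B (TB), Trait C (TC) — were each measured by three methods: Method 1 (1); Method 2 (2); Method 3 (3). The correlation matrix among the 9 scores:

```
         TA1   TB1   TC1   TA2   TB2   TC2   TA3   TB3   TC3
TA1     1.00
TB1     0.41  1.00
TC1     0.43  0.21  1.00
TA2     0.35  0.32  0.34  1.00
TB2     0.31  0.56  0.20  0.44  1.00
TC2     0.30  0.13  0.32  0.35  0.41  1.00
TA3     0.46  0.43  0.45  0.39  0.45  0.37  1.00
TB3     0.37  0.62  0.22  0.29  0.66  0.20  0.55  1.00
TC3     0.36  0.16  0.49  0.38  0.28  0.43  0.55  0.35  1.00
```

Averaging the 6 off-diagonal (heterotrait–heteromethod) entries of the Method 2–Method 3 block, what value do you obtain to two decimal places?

HTHM values (method 2 × method 3): 0.29, 0.38, 0.45, 0.28, 0.37, 0.20; mean = 1.97/6 = 0.33.

0.33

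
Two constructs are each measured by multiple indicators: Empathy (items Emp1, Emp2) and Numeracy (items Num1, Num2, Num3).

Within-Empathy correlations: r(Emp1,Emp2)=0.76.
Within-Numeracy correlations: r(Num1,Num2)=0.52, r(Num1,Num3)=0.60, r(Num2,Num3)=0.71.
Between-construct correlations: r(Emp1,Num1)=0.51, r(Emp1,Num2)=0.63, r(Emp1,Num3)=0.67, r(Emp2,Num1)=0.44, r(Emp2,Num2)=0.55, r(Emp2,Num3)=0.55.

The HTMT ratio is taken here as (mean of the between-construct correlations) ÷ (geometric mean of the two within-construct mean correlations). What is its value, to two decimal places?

Mean heterotrait r = 3.35/6 = 0.5583.
Mean within-Emp = 0.76/1 = 0.7600; mean within-Num = 1.83/3 = 0.6100.
Geometric mean = √(0.7600 × 0.6100) = 0.6809.
HTMT = 0.5583 / 0.6809 = 0.82.

0.82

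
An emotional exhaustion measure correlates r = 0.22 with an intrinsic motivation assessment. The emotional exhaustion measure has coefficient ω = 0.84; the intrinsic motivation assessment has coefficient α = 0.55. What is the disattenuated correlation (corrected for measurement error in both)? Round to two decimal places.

r_true = r_obs / √(r_xx · r_yy) = 0.22 / √(0.84 × 0.55) = 0.22 / √0.4620 = 0.22 / 0.6797 ≈ 0.32.

0.32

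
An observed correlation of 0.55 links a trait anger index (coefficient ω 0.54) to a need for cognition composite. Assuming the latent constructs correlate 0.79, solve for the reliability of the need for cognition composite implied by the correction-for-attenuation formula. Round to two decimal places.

0.90

r_true = r_obs / √(r_xx · r_yy) ⇒ 0.79 = 0.55 / √(0.54 · r_yy).
√(0.54 · r_yy) = 0.55 / 0.79 = 0.6962; 0.54 · r_yy = 0.4847; r_yy = 0.4847 / 0.54 ≈ 0.90.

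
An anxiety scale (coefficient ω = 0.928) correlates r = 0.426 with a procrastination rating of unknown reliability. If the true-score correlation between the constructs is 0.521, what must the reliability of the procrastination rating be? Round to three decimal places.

0.720

r_true = r_obs / √(r_xx · r_yy) ⇒ 0.521 = 0.426 / √(0.928 · r_yy).
√(0.928 · r_yy) = 0.426 / 0.521 = 0.8177; 0.928 · r_yy = 0.6686; r_yy = 0.6686 / 0.928 ≈ 0.720.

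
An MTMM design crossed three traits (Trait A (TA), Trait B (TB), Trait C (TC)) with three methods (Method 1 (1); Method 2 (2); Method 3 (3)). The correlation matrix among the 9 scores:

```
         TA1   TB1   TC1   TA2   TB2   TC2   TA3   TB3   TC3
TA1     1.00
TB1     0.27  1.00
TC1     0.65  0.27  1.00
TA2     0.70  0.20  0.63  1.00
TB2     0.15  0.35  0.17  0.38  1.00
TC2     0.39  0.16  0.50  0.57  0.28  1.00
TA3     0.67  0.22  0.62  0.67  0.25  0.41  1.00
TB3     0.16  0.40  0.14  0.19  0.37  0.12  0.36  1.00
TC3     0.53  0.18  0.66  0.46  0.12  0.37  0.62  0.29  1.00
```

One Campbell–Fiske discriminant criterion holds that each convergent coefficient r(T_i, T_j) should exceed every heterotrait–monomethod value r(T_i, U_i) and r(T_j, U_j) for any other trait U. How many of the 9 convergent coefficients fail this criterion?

Convergent coefficients and their comparison sets:
TA (methods 1·2): 0.70 vs {0.27, 0.38, 0.65, 0.57} → pass.
TA (methods 1·3): 0.67 vs {0.27, 0.36, 0.65, 0.62} → pass.
TA (methods 2·3): 0.67 vs {0.38, 0.36, 0.57, 0.62} → pass.
TB (methods 1·2): 0.35 vs {0.27, 0.38, 0.27, 0.28} → fail.
TB (methods 1·3): 0.40 vs {0.27, 0.36, 0.27, 0.29} → pass.
TB (methods 2·3): 0.37 vs {0.38, 0.36, 0.28, 0.29} → fail.
TC (methods 1·2): 0.50 vs {0.65, 0.57, 0.27, 0.28} → fail.
TC (methods 1·3): 0.66 vs {0.65, 0.62, 0.27, 0.29} → pass.
TC (methods 2·3): 0.37 vs {0.57, 0.62, 0.28, 0.29} → fail.
4 of 9 fail.

4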